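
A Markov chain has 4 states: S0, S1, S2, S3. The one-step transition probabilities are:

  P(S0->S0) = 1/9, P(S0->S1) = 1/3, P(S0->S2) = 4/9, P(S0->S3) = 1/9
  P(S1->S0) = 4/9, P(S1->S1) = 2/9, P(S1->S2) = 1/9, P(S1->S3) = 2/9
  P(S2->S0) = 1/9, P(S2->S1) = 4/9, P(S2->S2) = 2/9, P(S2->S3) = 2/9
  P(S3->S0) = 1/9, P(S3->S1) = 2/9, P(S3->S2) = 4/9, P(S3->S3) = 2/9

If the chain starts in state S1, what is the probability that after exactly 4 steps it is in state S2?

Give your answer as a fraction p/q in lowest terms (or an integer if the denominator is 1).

Answer: 1825/6561

Derivation:
Computing P^4 by repeated multiplication:
P^1 =
  S0: [1/9, 1/3, 4/9, 1/9]
  S1: [4/9, 2/9, 1/9, 2/9]
  S2: [1/9, 4/9, 2/9, 2/9]
  S3: [1/9, 2/9, 4/9, 2/9]
P^2 =
  S0: [2/9, 1/3, 19/81, 17/81]
  S1: [5/27, 8/27, 28/81, 14/81]
  S2: [7/27, 23/81, 20/81, 17/81]
  S3: [5/27, 1/3, 22/81, 17/81]
P^3 =
  S0: [2/9, 218/729, 205/729, 16/81]
  S1: [17/81, 233/729, 196/729, 49/243]
  S2: [50/243, 223/729, 215/729, 47/243]
  S3: [2/9, 221/729, 199/729, 49/243]
P^4 =
  S0: [461/2187, 2030/6561, 1852/6561, 16/81]
  S1: [476/2187, 2003/6561, 1825/6561, 145/729]
  S2: [466/2187, 2038/6561, 1817/6561, 436/2187]
  S3: [464/2187, 2018/6561, 1855/6561, 16/81]

(P^4)[S1 -> S2] = 1825/6561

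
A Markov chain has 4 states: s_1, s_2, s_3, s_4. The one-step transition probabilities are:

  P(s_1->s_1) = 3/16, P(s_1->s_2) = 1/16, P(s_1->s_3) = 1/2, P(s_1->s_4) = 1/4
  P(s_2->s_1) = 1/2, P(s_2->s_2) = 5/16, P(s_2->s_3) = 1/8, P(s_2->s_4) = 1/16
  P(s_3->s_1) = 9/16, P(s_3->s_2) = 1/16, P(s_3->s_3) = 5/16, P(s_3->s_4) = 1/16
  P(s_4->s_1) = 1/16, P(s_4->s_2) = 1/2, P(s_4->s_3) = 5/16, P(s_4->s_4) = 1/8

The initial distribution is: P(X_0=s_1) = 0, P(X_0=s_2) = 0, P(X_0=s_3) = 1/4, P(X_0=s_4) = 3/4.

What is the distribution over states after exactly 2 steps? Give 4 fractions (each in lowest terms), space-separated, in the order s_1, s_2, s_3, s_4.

Propagating the distribution step by step (d_{t+1} = d_t * P):
d_0 = (s_1=0, s_2=0, s_3=1/4, s_4=3/4)
  d_1[s_1] = 0*3/16 + 0*1/2 + 1/4*9/16 + 3/4*1/16 = 3/16
  d_1[s_2] = 0*1/16 + 0*5/16 + 1/4*1/16 + 3/4*1/2 = 25/64
  d_1[s_3] = 0*1/2 + 0*1/8 + 1/4*5/16 + 3/4*5/16 = 5/16
  d_1[s_4] = 0*1/4 + 0*1/16 + 1/4*1/16 + 3/4*1/8 = 7/64
d_1 = (s_1=3/16, s_2=25/64, s_3=5/16, s_4=7/64)
  d_2[s_1] = 3/16*3/16 + 25/64*1/2 + 5/16*9/16 + 7/64*1/16 = 423/1024
  d_2[s_2] = 3/16*1/16 + 25/64*5/16 + 5/16*1/16 + 7/64*1/2 = 213/1024
  d_2[s_3] = 3/16*1/2 + 25/64*1/8 + 5/16*5/16 + 7/64*5/16 = 281/1024
  d_2[s_4] = 3/16*1/4 + 25/64*1/16 + 5/16*1/16 + 7/64*1/8 = 107/1024
d_2 = (s_1=423/1024, s_2=213/1024, s_3=281/1024, s_4=107/1024)

Answer: 423/1024 213/1024 281/1024 107/1024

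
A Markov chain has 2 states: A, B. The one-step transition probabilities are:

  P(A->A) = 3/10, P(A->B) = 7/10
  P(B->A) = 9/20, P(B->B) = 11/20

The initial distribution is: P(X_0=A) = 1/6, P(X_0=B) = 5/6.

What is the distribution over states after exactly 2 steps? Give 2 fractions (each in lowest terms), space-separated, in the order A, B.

Answer: 309/800 491/800

Derivation:
Propagating the distribution step by step (d_{t+1} = d_t * P):
d_0 = (A=1/6, B=5/6)
  d_1[A] = 1/6*3/10 + 5/6*9/20 = 17/40
  d_1[B] = 1/6*7/10 + 5/6*11/20 = 23/40
d_1 = (A=17/40, B=23/40)
  d_2[A] = 17/40*3/10 + 23/40*9/20 = 309/800
  d_2[B] = 17/40*7/10 + 23/40*11/20 = 491/800
d_2 = (A=309/800, B=491/800)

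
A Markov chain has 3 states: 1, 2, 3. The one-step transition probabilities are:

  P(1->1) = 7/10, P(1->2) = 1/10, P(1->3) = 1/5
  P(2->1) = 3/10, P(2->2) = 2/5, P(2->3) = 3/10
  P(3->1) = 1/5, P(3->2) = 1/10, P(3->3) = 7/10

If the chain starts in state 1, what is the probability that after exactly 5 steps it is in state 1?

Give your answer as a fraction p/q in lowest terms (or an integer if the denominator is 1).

Answer: 44437/100000

Derivation:
Computing P^5 by repeated multiplication:
P^1 =
  1: [7/10, 1/10, 1/5]
  2: [3/10, 2/5, 3/10]
  3: [1/5, 1/10, 7/10]
P^2 =
  1: [14/25, 13/100, 31/100]
  2: [39/100, 11/50, 39/100]
  3: [31/100, 13/100, 14/25]
P^3 =
  1: [493/1000, 139/1000, 46/125]
  2: [417/1000, 83/500, 417/1000]
  3: [46/125, 139/1000, 493/1000]
P^4 =
  1: [1151/2500, 1417/10000, 3979/10000]
  2: [4251/10000, 749/5000, 4251/10000]
  3: [3979/10000, 1417/10000, 1151/2500]
P^5 =
  1: [44437/100000, 14251/100000, 1291/3125]
  2: [42753/100000, 7247/50000, 42753/100000]
  3: [1291/3125, 14251/100000, 44437/100000]

(P^5)[1 -> 1] = 44437/100000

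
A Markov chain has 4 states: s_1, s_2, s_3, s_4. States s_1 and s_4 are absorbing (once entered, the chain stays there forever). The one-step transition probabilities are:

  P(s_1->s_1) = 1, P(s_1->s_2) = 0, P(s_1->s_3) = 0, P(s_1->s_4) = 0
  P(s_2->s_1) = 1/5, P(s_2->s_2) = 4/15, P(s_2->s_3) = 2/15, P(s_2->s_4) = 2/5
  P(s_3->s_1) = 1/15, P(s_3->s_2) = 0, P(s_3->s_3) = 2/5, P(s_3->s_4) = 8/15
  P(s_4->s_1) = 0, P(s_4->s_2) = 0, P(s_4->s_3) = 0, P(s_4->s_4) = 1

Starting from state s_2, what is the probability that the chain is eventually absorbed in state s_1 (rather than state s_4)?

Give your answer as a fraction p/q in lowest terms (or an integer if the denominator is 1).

Answer: 29/99

Derivation:
Let a_i = P(absorbed in s_1 | start in state i).
Boundary conditions: a_s_1 = 1, a_s_4 = 0.
For each transient state i, a_i = sum_j P(i->j) * a_j:
  a_s_2 = 1/5*a_s_1 + 4/15*a_s_2 + 2/15*a_s_3 + 2/5*a_s_4
  a_s_3 = 1/15*a_s_1 + 0*a_s_2 + 2/5*a_s_3 + 8/15*a_s_4

Substituting a_s_1 = 1 and a_s_4 = 0, rearrange to (I - Q) a = r where r[i] = P(i -> s_1):
  [11/15, -2/15] . (a_s_2, a_s_3) = 1/5
  [0, 3/5] . (a_s_2, a_s_3) = 1/15

Solving yields:
  a_s_2 = 29/99
  a_s_3 = 1/9

Starting state is s_2, so the absorption probability is a_s_2 = 29/99.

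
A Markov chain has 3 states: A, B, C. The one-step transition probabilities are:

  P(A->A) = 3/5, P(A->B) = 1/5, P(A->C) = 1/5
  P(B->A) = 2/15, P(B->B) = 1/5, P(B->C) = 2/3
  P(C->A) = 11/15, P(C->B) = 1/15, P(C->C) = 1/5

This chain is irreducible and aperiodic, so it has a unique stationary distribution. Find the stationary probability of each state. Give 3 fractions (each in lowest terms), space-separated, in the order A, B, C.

The stationary distribution satisfies pi = pi * P, i.e.:
  pi_A = 3/5*pi_A + 2/15*pi_B + 11/15*pi_C
  pi_B = 1/5*pi_A + 1/5*pi_B + 1/15*pi_C
  pi_C = 1/5*pi_A + 2/3*pi_B + 1/5*pi_C
with normalization: pi_A + pi_B + pi_C = 1.

Using the first 2 balance equations plus normalization, the linear system A*pi = b is:
  [-2/5, 2/15, 11/15] . pi = 0
  [1/5, -4/5, 1/15] . pi = 0
  [1, 1, 1] . pi = 1

Solving yields:
  pi_A = 134/239
  pi_B = 39/239
  pi_C = 66/239

Verification (pi * P):
  134/239*3/5 + 39/239*2/15 + 66/239*11/15 = 134/239 = pi_A  (ok)
  134/239*1/5 + 39/239*1/5 + 66/239*1/15 = 39/239 = pi_B  (ok)
  134/239*1/5 + 39/239*2/3 + 66/239*1/5 = 66/239 = pi_C  (ok)

Answer: 134/239 39/239 66/239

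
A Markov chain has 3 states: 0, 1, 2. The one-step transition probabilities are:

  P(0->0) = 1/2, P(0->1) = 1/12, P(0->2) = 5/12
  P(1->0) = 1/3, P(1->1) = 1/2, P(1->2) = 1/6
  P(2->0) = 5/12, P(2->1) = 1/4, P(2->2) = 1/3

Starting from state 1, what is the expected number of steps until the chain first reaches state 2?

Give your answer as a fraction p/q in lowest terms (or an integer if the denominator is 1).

Let h_i = expected steps to first reach 2 from state i.
Boundary: h_2 = 0.
First-step equations for the other states:
  h_0 = 1 + 1/2*h_0 + 1/12*h_1 + 5/12*h_2
  h_1 = 1 + 1/3*h_0 + 1/2*h_1 + 1/6*h_2

Substituting h_2 = 0 and rearranging gives the linear system (I - Q) h = 1:
  [1/2, -1/12] . (h_0, h_1) = 1
  [-1/3, 1/2] . (h_0, h_1) = 1

Solving yields:
  h_0 = 21/8
  h_1 = 15/4

Starting state is 1, so the expected hitting time is h_1 = 15/4.

Answer: 15/4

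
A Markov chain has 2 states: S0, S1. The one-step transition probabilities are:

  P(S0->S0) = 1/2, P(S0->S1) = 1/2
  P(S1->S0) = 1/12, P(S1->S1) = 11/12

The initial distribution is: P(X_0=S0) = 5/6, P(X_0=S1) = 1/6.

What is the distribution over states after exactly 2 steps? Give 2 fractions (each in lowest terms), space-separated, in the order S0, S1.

Answer: 227/864 637/864

Derivation:
Propagating the distribution step by step (d_{t+1} = d_t * P):
d_0 = (S0=5/6, S1=1/6)
  d_1[S0] = 5/6*1/2 + 1/6*1/12 = 31/72
  d_1[S1] = 5/6*1/2 + 1/6*11/12 = 41/72
d_1 = (S0=31/72, S1=41/72)
  d_2[S0] = 31/72*1/2 + 41/72*1/12 = 227/864
  d_2[S1] = 31/72*1/2 + 41/72*11/12 = 637/864
d_2 = (S0=227/864, S1=637/864)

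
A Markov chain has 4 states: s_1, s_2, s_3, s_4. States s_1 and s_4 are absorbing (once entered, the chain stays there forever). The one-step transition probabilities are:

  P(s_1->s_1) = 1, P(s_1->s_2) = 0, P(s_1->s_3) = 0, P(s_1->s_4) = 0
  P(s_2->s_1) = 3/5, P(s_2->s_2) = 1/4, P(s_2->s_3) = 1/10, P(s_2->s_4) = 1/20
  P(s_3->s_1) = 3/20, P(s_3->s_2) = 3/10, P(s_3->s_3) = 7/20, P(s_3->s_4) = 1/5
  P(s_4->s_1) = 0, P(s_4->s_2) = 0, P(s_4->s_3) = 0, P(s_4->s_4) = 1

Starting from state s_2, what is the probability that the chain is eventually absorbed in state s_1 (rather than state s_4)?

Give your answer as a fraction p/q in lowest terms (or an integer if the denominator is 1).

Let a_i = P(absorbed in s_1 | start in state i).
Boundary conditions: a_s_1 = 1, a_s_4 = 0.
For each transient state i, a_i = sum_j P(i->j) * a_j:
  a_s_2 = 3/5*a_s_1 + 1/4*a_s_2 + 1/10*a_s_3 + 1/20*a_s_4
  a_s_3 = 3/20*a_s_1 + 3/10*a_s_2 + 7/20*a_s_3 + 1/5*a_s_4

Substituting a_s_1 = 1 and a_s_4 = 0, rearrange to (I - Q) a = r where r[i] = P(i -> s_1):
  [3/4, -1/10] . (a_s_2, a_s_3) = 3/5
  [-3/10, 13/20] . (a_s_2, a_s_3) = 3/20

Solving yields:
  a_s_2 = 54/61
  a_s_3 = 39/61

Starting state is s_2, so the absorption probability is a_s_2 = 54/61.

Answer: 54/61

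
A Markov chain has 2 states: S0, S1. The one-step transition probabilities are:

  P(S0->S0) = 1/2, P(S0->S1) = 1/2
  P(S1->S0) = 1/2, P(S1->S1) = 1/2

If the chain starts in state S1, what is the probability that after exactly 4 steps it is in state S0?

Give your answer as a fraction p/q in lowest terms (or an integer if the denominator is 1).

Answer: 1/2

Derivation:
Computing P^4 by repeated multiplication:
P^1 =
  S0: [1/2, 1/2]
  S1: [1/2, 1/2]
P^2 =
  S0: [1/2, 1/2]
  S1: [1/2, 1/2]
P^3 =
  S0: [1/2, 1/2]
  S1: [1/2, 1/2]
P^4 =
  S0: [1/2, 1/2]
  S1: [1/2, 1/2]

(P^4)[S1 -> S0] = 1/2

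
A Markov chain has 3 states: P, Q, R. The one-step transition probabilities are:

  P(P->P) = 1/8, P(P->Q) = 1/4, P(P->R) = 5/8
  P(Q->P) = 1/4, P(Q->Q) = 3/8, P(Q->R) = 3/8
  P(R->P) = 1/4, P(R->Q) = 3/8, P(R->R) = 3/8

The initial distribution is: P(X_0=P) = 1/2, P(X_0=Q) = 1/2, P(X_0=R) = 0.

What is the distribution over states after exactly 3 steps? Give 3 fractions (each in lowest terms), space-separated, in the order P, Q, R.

Propagating the distribution step by step (d_{t+1} = d_t * P):
d_0 = (P=1/2, Q=1/2, R=0)
  d_1[P] = 1/2*1/8 + 1/2*1/4 + 0*1/4 = 3/16
  d_1[Q] = 1/2*1/4 + 1/2*3/8 + 0*3/8 = 5/16
  d_1[R] = 1/2*5/8 + 1/2*3/8 + 0*3/8 = 1/2
d_1 = (P=3/16, Q=5/16, R=1/2)
  d_2[P] = 3/16*1/8 + 5/16*1/4 + 1/2*1/4 = 29/128
  d_2[Q] = 3/16*1/4 + 5/16*3/8 + 1/2*3/8 = 45/128
  d_2[R] = 3/16*5/8 + 5/16*3/8 + 1/2*3/8 = 27/64
d_2 = (P=29/128, Q=45/128, R=27/64)
  d_3[P] = 29/128*1/8 + 45/128*1/4 + 27/64*1/4 = 227/1024
  d_3[Q] = 29/128*1/4 + 45/128*3/8 + 27/64*3/8 = 355/1024
  d_3[R] = 29/128*5/8 + 45/128*3/8 + 27/64*3/8 = 221/512
d_3 = (P=227/1024, Q=355/1024, R=221/512)

Answer: 227/1024 355/1024 221/512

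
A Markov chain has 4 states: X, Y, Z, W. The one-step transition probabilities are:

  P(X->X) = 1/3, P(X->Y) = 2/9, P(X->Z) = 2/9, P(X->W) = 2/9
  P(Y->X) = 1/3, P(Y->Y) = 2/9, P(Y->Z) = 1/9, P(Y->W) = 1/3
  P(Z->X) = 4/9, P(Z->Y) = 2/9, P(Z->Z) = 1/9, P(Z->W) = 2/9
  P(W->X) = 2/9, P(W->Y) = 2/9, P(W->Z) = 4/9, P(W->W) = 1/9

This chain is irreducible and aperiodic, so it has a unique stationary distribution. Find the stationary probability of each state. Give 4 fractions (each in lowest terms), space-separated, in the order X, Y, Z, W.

The stationary distribution satisfies pi = pi * P, i.e.:
  pi_X = 1/3*pi_X + 1/3*pi_Y + 4/9*pi_Z + 2/9*pi_W
  pi_Y = 2/9*pi_X + 2/9*pi_Y + 2/9*pi_Z + 2/9*pi_W
  pi_Z = 2/9*pi_X + 1/9*pi_Y + 1/9*pi_Z + 4/9*pi_W
  pi_W = 2/9*pi_X + 1/3*pi_Y + 2/9*pi_Z + 1/9*pi_W
with normalization: pi_X + pi_Y + pi_Z + pi_W = 1.

Using the first 3 balance equations plus normalization, the linear system A*pi = b is:
  [-2/3, 1/3, 4/9, 2/9] . pi = 0
  [2/9, -7/9, 2/9, 2/9] . pi = 0
  [2/9, 1/9, -8/9, 4/9] . pi = 0
  [1, 1, 1, 1] . pi = 1

Solving yields:
  pi_X = 1/3
  pi_Y = 2/9
  pi_Z = 2/9
  pi_W = 2/9

Verification (pi * P):
  1/3*1/3 + 2/9*1/3 + 2/9*4/9 + 2/9*2/9 = 1/3 = pi_X  (ok)
  1/3*2/9 + 2/9*2/9 + 2/9*2/9 + 2/9*2/9 = 2/9 = pi_Y  (ok)
  1/3*2/9 + 2/9*1/9 + 2/9*1/9 + 2/9*4/9 = 2/9 = pi_Z  (ok)
  1/3*2/9 + 2/9*1/3 + 2/9*2/9 + 2/9*1/9 = 2/9 = pi_W  (ok)

Answer: 1/3 2/9 2/9 2/9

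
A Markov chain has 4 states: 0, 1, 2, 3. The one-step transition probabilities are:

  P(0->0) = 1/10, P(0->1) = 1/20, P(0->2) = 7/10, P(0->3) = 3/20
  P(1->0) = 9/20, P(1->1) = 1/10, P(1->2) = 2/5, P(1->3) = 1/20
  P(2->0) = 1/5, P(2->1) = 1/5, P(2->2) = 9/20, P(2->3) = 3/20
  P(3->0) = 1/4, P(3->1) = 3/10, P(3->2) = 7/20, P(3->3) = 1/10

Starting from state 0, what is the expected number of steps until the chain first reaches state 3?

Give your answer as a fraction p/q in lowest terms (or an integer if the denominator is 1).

Answer: 1972/269

Derivation:
Let h_i = expected steps to first reach 3 from state i.
Boundary: h_3 = 0.
First-step equations for the other states:
  h_0 = 1 + 1/10*h_0 + 1/20*h_1 + 7/10*h_2 + 3/20*h_3
  h_1 = 1 + 9/20*h_0 + 1/10*h_1 + 2/5*h_2 + 1/20*h_3
  h_2 = 1 + 1/5*h_0 + 1/5*h_1 + 9/20*h_2 + 3/20*h_3

Substituting h_3 = 0 and rearranging gives the linear system (I - Q) h = 1:
  [9/10, -1/20, -7/10] . (h_0, h_1, h_2) = 1
  [-9/20, 9/10, -2/5] . (h_0, h_1, h_2) = 1
  [-1/5, -1/5, 11/20] . (h_0, h_1, h_2) = 1

Solving yields:
  h_0 = 1972/269
  h_1 = 2172/269
  h_2 = 1996/269

Starting state is 0, so the expected hitting time is h_0 = 1972/269.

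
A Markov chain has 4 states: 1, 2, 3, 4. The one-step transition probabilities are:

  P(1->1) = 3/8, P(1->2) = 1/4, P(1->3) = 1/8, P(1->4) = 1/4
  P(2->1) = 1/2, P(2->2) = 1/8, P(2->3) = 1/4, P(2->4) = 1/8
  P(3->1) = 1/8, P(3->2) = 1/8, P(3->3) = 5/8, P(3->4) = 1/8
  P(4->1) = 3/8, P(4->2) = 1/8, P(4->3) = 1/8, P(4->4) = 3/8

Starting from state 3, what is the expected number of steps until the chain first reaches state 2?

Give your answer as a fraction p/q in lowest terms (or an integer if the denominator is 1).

Answer: 136/21

Derivation:
Let h_i = expected steps to first reach 2 from state i.
Boundary: h_2 = 0.
First-step equations for the other states:
  h_1 = 1 + 3/8*h_1 + 1/4*h_2 + 1/8*h_3 + 1/4*h_4
  h_3 = 1 + 1/8*h_1 + 1/8*h_2 + 5/8*h_3 + 1/8*h_4
  h_4 = 1 + 3/8*h_1 + 1/8*h_2 + 1/8*h_3 + 3/8*h_4

Substituting h_2 = 0 and rearranging gives the linear system (I - Q) h = 1:
  [5/8, -1/8, -1/4] . (h_1, h_3, h_4) = 1
  [-1/8, 3/8, -1/8] . (h_1, h_3, h_4) = 1
  [-3/8, -1/8, 5/8] . (h_1, h_3, h_4) = 1

Solving yields:
  h_1 = 16/3
  h_3 = 136/21
  h_4 = 128/21

Starting state is 3, so the expected hitting time is h_3 = 136/21.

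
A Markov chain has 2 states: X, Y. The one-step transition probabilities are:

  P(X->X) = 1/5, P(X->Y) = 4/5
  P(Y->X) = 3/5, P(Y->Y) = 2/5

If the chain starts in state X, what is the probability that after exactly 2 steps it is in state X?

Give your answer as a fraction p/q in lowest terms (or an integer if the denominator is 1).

Computing P^2 by repeated multiplication:
P^1 =
  X: [1/5, 4/5]
  Y: [3/5, 2/5]
P^2 =
  X: [13/25, 12/25]
  Y: [9/25, 16/25]

(P^2)[X -> X] = 13/25

Answer: 13/25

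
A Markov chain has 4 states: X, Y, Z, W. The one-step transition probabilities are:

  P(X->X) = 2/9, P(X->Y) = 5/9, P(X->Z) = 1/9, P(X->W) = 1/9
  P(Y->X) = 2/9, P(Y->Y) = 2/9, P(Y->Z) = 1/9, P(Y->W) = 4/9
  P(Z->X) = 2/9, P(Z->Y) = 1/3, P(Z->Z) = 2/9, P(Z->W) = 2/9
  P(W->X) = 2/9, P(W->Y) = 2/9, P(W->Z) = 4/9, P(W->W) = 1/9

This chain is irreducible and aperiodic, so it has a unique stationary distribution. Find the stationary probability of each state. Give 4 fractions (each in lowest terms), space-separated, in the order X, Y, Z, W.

Answer: 2/9 49/153 11/51 37/153

Derivation:
The stationary distribution satisfies pi = pi * P, i.e.:
  pi_X = 2/9*pi_X + 2/9*pi_Y + 2/9*pi_Z + 2/9*pi_W
  pi_Y = 5/9*pi_X + 2/9*pi_Y + 1/3*pi_Z + 2/9*pi_W
  pi_Z = 1/9*pi_X + 1/9*pi_Y + 2/9*pi_Z + 4/9*pi_W
  pi_W = 1/9*pi_X + 4/9*pi_Y + 2/9*pi_Z + 1/9*pi_W
with normalization: pi_X + pi_Y + pi_Z + pi_W = 1.

Using the first 3 balance equations plus normalization, the linear system A*pi = b is:
  [-7/9, 2/9, 2/9, 2/9] . pi = 0
  [5/9, -7/9, 1/3, 2/9] . pi = 0
  [1/9, 1/9, -7/9, 4/9] . pi = 0
  [1, 1, 1, 1] . pi = 1

Solving yields:
  pi_X = 2/9
  pi_Y = 49/153
  pi_Z = 11/51
  pi_W = 37/153

Verification (pi * P):
  2/9*2/9 + 49/153*2/9 + 11/51*2/9 + 37/153*2/9 = 2/9 = pi_X  (ok)
  2/9*5/9 + 49/153*2/9 + 11/51*1/3 + 37/153*2/9 = 49/153 = pi_Y  (ok)
  2/9*1/9 + 49/153*1/9 + 11/51*2/9 + 37/153*4/9 = 11/51 = pi_Z  (ok)
  2/9*1/9 + 49/153*4/9 + 11/51*2/9 + 37/153*1/9 = 37/153 = pi_W  (ok)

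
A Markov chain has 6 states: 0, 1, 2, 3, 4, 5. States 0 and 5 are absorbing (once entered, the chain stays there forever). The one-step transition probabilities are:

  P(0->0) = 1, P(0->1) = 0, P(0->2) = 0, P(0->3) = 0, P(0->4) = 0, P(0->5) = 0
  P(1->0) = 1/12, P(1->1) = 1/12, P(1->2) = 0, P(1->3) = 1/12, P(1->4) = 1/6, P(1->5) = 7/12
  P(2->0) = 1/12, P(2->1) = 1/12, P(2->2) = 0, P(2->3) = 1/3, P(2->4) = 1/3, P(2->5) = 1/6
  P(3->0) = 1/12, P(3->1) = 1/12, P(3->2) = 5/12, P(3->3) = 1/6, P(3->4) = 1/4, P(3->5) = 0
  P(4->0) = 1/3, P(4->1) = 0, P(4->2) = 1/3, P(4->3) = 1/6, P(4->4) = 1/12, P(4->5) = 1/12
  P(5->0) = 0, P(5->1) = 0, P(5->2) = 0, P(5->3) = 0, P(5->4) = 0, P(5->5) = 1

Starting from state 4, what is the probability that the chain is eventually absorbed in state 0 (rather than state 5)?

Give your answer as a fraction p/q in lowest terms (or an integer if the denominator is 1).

Answer: 164/249

Derivation:
Let a_i = P(absorbed in 0 | start in state i).
Boundary conditions: a_0 = 1, a_5 = 0.
For each transient state i, a_i = sum_j P(i->j) * a_j:
  a_1 = 1/12*a_0 + 1/12*a_1 + 0*a_2 + 1/12*a_3 + 1/6*a_4 + 7/12*a_5
  a_2 = 1/12*a_0 + 1/12*a_1 + 0*a_2 + 1/3*a_3 + 1/3*a_4 + 1/6*a_5
  a_3 = 1/12*a_0 + 1/12*a_1 + 5/12*a_2 + 1/6*a_3 + 1/4*a_4 + 0*a_5
  a_4 = 1/3*a_0 + 0*a_1 + 1/3*a_2 + 1/6*a_3 + 1/12*a_4 + 1/12*a_5

Substituting a_0 = 1 and a_5 = 0, rearrange to (I - Q) a = r where r[i] = P(i -> 0):
  [11/12, 0, -1/12, -1/6] . (a_1, a_2, a_3, a_4) = 1/12
  [-1/12, 1, -1/3, -1/3] . (a_1, a_2, a_3, a_4) = 1/12
  [-1/12, -5/12, 5/6, -1/4] . (a_1, a_2, a_3, a_4) = 1/12
  [0, -1/3, -1/6, 11/12] . (a_1, a_2, a_3, a_4) = 1/3

Solving yields:
  a_1 = 197/747
  a_2 = 388/747
  a_3 = 436/747
  a_4 = 164/249

Starting state is 4, so the absorption probability is a_4 = 164/249.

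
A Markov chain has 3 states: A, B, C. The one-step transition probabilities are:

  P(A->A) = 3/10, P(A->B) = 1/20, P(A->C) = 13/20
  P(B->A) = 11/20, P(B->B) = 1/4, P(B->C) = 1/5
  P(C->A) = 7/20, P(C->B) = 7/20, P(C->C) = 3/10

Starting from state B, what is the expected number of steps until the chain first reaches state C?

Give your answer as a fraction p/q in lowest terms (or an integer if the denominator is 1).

Answer: 500/199

Derivation:
Let h_i = expected steps to first reach C from state i.
Boundary: h_C = 0.
First-step equations for the other states:
  h_A = 1 + 3/10*h_A + 1/20*h_B + 13/20*h_C
  h_B = 1 + 11/20*h_A + 1/4*h_B + 1/5*h_C

Substituting h_C = 0 and rearranging gives the linear system (I - Q) h = 1:
  [7/10, -1/20] . (h_A, h_B) = 1
  [-11/20, 3/4] . (h_A, h_B) = 1

Solving yields:
  h_A = 320/199
  h_B = 500/199

Starting state is B, so the expected hitting time is h_B = 500/199.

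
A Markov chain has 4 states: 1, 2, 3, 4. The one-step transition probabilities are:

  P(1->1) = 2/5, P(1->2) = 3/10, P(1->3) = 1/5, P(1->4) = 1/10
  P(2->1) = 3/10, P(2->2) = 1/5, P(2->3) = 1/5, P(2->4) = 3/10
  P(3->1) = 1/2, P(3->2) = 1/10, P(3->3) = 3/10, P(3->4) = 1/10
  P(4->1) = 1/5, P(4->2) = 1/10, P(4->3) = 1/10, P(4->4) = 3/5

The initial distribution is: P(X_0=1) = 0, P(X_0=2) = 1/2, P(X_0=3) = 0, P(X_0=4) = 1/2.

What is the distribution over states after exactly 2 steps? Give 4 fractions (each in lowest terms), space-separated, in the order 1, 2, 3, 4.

Propagating the distribution step by step (d_{t+1} = d_t * P):
d_0 = (1=0, 2=1/2, 3=0, 4=1/2)
  d_1[1] = 0*2/5 + 1/2*3/10 + 0*1/2 + 1/2*1/5 = 1/4
  d_1[2] = 0*3/10 + 1/2*1/5 + 0*1/10 + 1/2*1/10 = 3/20
  d_1[3] = 0*1/5 + 1/2*1/5 + 0*3/10 + 1/2*1/10 = 3/20
  d_1[4] = 0*1/10 + 1/2*3/10 + 0*1/10 + 1/2*3/5 = 9/20
d_1 = (1=1/4, 2=3/20, 3=3/20, 4=9/20)
  d_2[1] = 1/4*2/5 + 3/20*3/10 + 3/20*1/2 + 9/20*1/5 = 31/100
  d_2[2] = 1/4*3/10 + 3/20*1/5 + 3/20*1/10 + 9/20*1/10 = 33/200
  d_2[3] = 1/4*1/5 + 3/20*1/5 + 3/20*3/10 + 9/20*1/10 = 17/100
  d_2[4] = 1/4*1/10 + 3/20*3/10 + 3/20*1/10 + 9/20*3/5 = 71/200
d_2 = (1=31/100, 2=33/200, 3=17/100, 4=71/200)

Answer: 31/100 33/200 17/100 71/200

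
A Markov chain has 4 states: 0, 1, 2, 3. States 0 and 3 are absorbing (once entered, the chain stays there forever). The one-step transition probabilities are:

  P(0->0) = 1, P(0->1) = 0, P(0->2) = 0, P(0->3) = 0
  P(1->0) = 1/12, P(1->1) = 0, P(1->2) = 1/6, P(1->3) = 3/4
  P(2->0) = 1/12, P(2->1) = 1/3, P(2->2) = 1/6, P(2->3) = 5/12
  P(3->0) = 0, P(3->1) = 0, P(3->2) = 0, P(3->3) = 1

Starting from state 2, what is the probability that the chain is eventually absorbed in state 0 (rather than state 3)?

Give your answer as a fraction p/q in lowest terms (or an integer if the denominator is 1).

Answer: 1/7

Derivation:
Let a_i = P(absorbed in 0 | start in state i).
Boundary conditions: a_0 = 1, a_3 = 0.
For each transient state i, a_i = sum_j P(i->j) * a_j:
  a_1 = 1/12*a_0 + 0*a_1 + 1/6*a_2 + 3/4*a_3
  a_2 = 1/12*a_0 + 1/3*a_1 + 1/6*a_2 + 5/12*a_3

Substituting a_0 = 1 and a_3 = 0, rearrange to (I - Q) a = r where r[i] = P(i -> 0):
  [1, -1/6] . (a_1, a_2) = 1/12
  [-1/3, 5/6] . (a_1, a_2) = 1/12

Solving yields:
  a_1 = 3/28
  a_2 = 1/7

Starting state is 2, so the absorption probability is a_2 = 1/7.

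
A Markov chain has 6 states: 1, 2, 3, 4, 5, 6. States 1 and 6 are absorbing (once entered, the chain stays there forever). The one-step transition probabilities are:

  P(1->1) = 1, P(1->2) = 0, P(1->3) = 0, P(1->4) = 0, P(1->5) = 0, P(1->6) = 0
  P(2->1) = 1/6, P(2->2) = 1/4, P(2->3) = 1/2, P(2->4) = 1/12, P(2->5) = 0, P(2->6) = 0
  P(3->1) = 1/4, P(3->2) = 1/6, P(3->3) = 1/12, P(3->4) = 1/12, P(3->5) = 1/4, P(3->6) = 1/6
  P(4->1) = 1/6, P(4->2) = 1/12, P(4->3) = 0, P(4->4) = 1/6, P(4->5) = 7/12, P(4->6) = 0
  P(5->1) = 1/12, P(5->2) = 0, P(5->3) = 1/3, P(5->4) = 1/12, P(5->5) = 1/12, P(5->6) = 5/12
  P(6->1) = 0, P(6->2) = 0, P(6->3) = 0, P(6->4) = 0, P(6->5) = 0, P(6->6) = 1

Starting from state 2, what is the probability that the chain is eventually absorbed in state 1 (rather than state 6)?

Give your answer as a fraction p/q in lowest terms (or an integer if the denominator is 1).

Let a_i = P(absorbed in 1 | start in state i).
Boundary conditions: a_1 = 1, a_6 = 0.
For each transient state i, a_i = sum_j P(i->j) * a_j:
  a_2 = 1/6*a_1 + 1/4*a_2 + 1/2*a_3 + 1/12*a_4 + 0*a_5 + 0*a_6
  a_3 = 1/4*a_1 + 1/6*a_2 + 1/12*a_3 + 1/12*a_4 + 1/4*a_5 + 1/6*a_6
  a_4 = 1/6*a_1 + 1/12*a_2 + 0*a_3 + 1/6*a_4 + 7/12*a_5 + 0*a_6
  a_5 = 1/12*a_1 + 0*a_2 + 1/3*a_3 + 1/12*a_4 + 1/12*a_5 + 5/12*a_6

Substituting a_1 = 1 and a_6 = 0, rearrange to (I - Q) a = r where r[i] = P(i -> 1):
  [3/4, -1/2, -1/12, 0] . (a_2, a_3, a_4, a_5) = 1/6
  [-1/6, 11/12, -1/12, -1/4] . (a_2, a_3, a_4, a_5) = 1/4
  [-1/12, 0, 5/6, -7/12] . (a_2, a_3, a_4, a_5) = 1/6
  [0, -1/3, -1/12, 11/12] . (a_2, a_3, a_4, a_5) = 1/12

Solving yields:
  a_2 = 1531/2460
  a_3 = 319/615
  a_4 = 401/820
  a_5 = 797/2460

Starting state is 2, so the absorption probability is a_2 = 1531/2460.

Answer: 1531/2460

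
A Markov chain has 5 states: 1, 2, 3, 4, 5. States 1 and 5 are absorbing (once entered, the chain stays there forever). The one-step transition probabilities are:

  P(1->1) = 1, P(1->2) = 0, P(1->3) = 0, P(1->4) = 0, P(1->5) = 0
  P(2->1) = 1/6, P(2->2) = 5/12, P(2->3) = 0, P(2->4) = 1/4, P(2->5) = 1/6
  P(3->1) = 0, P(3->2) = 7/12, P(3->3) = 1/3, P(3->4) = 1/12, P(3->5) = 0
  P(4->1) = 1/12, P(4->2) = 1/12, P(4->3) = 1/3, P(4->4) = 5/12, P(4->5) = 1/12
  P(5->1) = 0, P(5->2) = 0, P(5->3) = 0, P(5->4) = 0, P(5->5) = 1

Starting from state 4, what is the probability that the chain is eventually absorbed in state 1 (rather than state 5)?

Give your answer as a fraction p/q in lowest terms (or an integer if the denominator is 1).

Let a_i = P(absorbed in 1 | start in state i).
Boundary conditions: a_1 = 1, a_5 = 0.
For each transient state i, a_i = sum_j P(i->j) * a_j:
  a_2 = 1/6*a_1 + 5/12*a_2 + 0*a_3 + 1/4*a_4 + 1/6*a_5
  a_3 = 0*a_1 + 7/12*a_2 + 1/3*a_3 + 1/12*a_4 + 0*a_5
  a_4 = 1/12*a_1 + 1/12*a_2 + 1/3*a_3 + 5/12*a_4 + 1/12*a_5

Substituting a_1 = 1 and a_5 = 0, rearrange to (I - Q) a = r where r[i] = P(i -> 1):
  [7/12, 0, -1/4] . (a_2, a_3, a_4) = 1/6
  [-7/12, 2/3, -1/12] . (a_2, a_3, a_4) = 0
  [-1/12, -1/3, 7/12] . (a_2, a_3, a_4) = 1/12

Solving yields:
  a_2 = 1/2
  a_3 = 1/2
  a_4 = 1/2

Starting state is 4, so the absorption probability is a_4 = 1/2.

Answer: 1/2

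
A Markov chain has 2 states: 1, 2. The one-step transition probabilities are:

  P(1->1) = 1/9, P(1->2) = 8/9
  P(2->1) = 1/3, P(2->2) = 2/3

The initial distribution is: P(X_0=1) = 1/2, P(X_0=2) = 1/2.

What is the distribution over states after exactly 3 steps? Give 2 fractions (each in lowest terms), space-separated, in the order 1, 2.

Propagating the distribution step by step (d_{t+1} = d_t * P):
d_0 = (1=1/2, 2=1/2)
  d_1[1] = 1/2*1/9 + 1/2*1/3 = 2/9
  d_1[2] = 1/2*8/9 + 1/2*2/3 = 7/9
d_1 = (1=2/9, 2=7/9)
  d_2[1] = 2/9*1/9 + 7/9*1/3 = 23/81
  d_2[2] = 2/9*8/9 + 7/9*2/3 = 58/81
d_2 = (1=23/81, 2=58/81)
  d_3[1] = 23/81*1/9 + 58/81*1/3 = 197/729
  d_3[2] = 23/81*8/9 + 58/81*2/3 = 532/729
d_3 = (1=197/729, 2=532/729)

Answer: 197/729 532/729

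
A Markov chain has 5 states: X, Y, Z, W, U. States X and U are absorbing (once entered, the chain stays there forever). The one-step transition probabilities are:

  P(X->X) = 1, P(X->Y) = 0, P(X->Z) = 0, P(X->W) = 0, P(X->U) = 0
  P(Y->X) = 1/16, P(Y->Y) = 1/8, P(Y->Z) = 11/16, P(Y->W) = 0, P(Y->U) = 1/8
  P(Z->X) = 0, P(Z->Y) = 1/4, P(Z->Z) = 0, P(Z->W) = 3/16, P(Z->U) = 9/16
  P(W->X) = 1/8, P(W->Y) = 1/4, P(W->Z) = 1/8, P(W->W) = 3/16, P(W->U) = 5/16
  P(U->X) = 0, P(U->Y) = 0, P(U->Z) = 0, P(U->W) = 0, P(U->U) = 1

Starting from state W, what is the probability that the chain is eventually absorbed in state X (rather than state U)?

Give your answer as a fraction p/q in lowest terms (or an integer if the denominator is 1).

Answer: 12/59

Derivation:
Let a_i = P(absorbed in X | start in state i).
Boundary conditions: a_X = 1, a_U = 0.
For each transient state i, a_i = sum_j P(i->j) * a_j:
  a_Y = 1/16*a_X + 1/8*a_Y + 11/16*a_Z + 0*a_W + 1/8*a_U
  a_Z = 0*a_X + 1/4*a_Y + 0*a_Z + 3/16*a_W + 9/16*a_U
  a_W = 1/8*a_X + 1/4*a_Y + 1/8*a_Z + 3/16*a_W + 5/16*a_U

Substituting a_X = 1 and a_U = 0, rearrange to (I - Q) a = r where r[i] = P(i -> X):
  [7/8, -11/16, 0] . (a_Y, a_Z, a_W) = 1/16
  [-1/4, 1, -3/16] . (a_Y, a_Z, a_W) = 0
  [-1/4, -1/8, 13/16] . (a_Y, a_Z, a_W) = 1/8

Solving yields:
  a_Y = 67/531
  a_Z = 37/531
  a_W = 12/59

Starting state is W, so the absorption probability is a_W = 12/59.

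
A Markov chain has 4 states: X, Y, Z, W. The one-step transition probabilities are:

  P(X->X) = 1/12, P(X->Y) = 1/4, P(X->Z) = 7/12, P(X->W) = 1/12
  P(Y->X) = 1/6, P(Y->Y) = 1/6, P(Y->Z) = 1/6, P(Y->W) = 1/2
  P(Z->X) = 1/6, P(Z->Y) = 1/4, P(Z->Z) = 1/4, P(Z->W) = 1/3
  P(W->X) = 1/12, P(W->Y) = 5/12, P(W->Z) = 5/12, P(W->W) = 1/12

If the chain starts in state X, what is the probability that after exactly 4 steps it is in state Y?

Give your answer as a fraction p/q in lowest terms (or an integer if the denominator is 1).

Answer: 5563/20736

Derivation:
Computing P^4 by repeated multiplication:
P^1 =
  X: [1/12, 1/4, 7/12, 1/12]
  Y: [1/6, 1/6, 1/6, 1/2]
  Z: [1/6, 1/4, 1/4, 1/3]
  W: [1/12, 5/12, 5/12, 1/12]
P^2 =
  X: [11/72, 35/144, 13/48, 1/3]
  Y: [1/9, 23/72, 3/8, 7/36]
  Z: [1/8, 41/144, 49/144, 1/4]
  W: [11/72, 11/48, 37/144, 13/36]
P^3 =
  X: [109/864, 493/1728, 581/1728, 109/432]
  Y: [61/432, 221/864, 253/864, 67/216]
  Z: [13/96, 463/1728, 535/1728, 31/108]
  W: [107/864, 503/1728, 197/576, 35/144]
P^4 =
  X: [467/3456, 5563/20736, 715/2304, 371/1296]
  Y: [223/1728, 323/1152, 3395/10368, 341/1296]
  Z: [1363/10368, 5713/20736, 6649/20736, 353/1296]
  W: [1411/10368, 5521/20736, 6377/20736, 47/162]

(P^4)[X -> Y] = 5563/20736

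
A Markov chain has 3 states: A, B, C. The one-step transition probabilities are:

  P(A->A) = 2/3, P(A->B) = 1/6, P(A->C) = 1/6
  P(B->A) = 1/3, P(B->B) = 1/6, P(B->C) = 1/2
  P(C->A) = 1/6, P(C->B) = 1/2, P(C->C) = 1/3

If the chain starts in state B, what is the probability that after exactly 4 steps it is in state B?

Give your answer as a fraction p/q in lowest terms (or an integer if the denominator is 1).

Computing P^4 by repeated multiplication:
P^1 =
  A: [2/3, 1/6, 1/6]
  B: [1/3, 1/6, 1/2]
  C: [1/6, 1/2, 1/3]
P^2 =
  A: [19/36, 2/9, 1/4]
  B: [13/36, 1/3, 11/36]
  C: [1/3, 5/18, 7/18]
P^3 =
  A: [101/216, 1/4, 61/216]
  B: [29/72, 29/108, 71/216]
  C: [41/108, 8/27, 35/108]
P^4 =
  A: [191/432, 169/648, 385/1296]
  B: [535/1296, 179/648, 403/1296]
  C: [263/648, 89/324, 23/72]

(P^4)[B -> B] = 179/648

Answer: 179/648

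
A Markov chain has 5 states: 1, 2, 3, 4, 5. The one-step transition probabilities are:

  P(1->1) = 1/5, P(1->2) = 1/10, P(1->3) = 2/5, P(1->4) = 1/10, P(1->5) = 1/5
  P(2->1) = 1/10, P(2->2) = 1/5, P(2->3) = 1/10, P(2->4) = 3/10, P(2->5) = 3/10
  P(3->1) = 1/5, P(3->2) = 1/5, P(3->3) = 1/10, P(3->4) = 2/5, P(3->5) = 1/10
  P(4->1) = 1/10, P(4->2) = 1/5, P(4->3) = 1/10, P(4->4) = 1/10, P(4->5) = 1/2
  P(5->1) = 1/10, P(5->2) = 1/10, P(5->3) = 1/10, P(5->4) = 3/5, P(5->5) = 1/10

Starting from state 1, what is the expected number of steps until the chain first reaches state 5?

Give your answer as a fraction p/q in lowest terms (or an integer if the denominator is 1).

Let h_i = expected steps to first reach 5 from state i.
Boundary: h_5 = 0.
First-step equations for the other states:
  h_1 = 1 + 1/5*h_1 + 1/10*h_2 + 2/5*h_3 + 1/10*h_4 + 1/5*h_5
  h_2 = 1 + 1/10*h_1 + 1/5*h_2 + 1/10*h_3 + 3/10*h_4 + 3/10*h_5
  h_3 = 1 + 1/5*h_1 + 1/5*h_2 + 1/10*h_3 + 2/5*h_4 + 1/10*h_5
  h_4 = 1 + 1/10*h_1 + 1/5*h_2 + 1/10*h_3 + 1/10*h_4 + 1/2*h_5

Substituting h_5 = 0 and rearranging gives the linear system (I - Q) h = 1:
  [4/5, -1/10, -2/5, -1/10] . (h_1, h_2, h_3, h_4) = 1
  [-1/10, 4/5, -1/10, -3/10] . (h_1, h_2, h_3, h_4) = 1
  [-1/5, -1/5, 9/10, -2/5] . (h_1, h_2, h_3, h_4) = 1
  [-1/10, -1/5, -1/10, 9/10] . (h_1, h_2, h_3, h_4) = 1

Solving yields:
  h_1 = 6350/1607
  h_2 = 5220/1607
  h_3 = 6290/1607
  h_4 = 4350/1607

Starting state is 1, so the expected hitting time is h_1 = 6350/1607.

Answer: 6350/1607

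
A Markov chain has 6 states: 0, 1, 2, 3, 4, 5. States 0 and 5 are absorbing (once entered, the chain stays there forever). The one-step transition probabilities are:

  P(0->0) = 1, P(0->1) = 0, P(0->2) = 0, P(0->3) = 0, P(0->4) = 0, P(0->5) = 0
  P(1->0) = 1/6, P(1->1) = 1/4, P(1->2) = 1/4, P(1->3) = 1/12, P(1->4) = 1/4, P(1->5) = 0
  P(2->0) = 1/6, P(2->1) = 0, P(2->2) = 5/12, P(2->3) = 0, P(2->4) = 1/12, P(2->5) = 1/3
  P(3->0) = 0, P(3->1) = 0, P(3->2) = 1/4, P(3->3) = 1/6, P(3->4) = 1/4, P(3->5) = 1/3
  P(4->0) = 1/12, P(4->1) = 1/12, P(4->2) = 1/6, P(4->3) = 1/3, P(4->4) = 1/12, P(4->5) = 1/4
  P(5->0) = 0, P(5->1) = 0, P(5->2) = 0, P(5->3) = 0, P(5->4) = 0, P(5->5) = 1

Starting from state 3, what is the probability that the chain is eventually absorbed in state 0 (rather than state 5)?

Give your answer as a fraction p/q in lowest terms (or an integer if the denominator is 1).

Answer: 161/937

Derivation:
Let a_i = P(absorbed in 0 | start in state i).
Boundary conditions: a_0 = 1, a_5 = 0.
For each transient state i, a_i = sum_j P(i->j) * a_j:
  a_1 = 1/6*a_0 + 1/4*a_1 + 1/4*a_2 + 1/12*a_3 + 1/4*a_4 + 0*a_5
  a_2 = 1/6*a_0 + 0*a_1 + 5/12*a_2 + 0*a_3 + 1/12*a_4 + 1/3*a_5
  a_3 = 0*a_0 + 0*a_1 + 1/4*a_2 + 1/6*a_3 + 1/4*a_4 + 1/3*a_5
  a_4 = 1/12*a_0 + 1/12*a_1 + 1/6*a_2 + 1/3*a_3 + 1/12*a_4 + 1/4*a_5

Substituting a_0 = 1 and a_5 = 0, rearrange to (I - Q) a = r where r[i] = P(i -> 0):
  [3/4, -1/4, -1/12, -1/4] . (a_1, a_2, a_3, a_4) = 1/6
  [0, 7/12, 0, -1/12] . (a_1, a_2, a_3, a_4) = 1/6
  [0, -1/4, 5/6, -1/4] . (a_1, a_2, a_3, a_4) = 0
  [-1/12, -1/6, -1/3, 11/12] . (a_1, a_2, a_3, a_4) = 1/12

Solving yields:
  a_1 = 405/937
  a_2 = 904/2811
  a_3 = 161/937
  a_4 = 706/2811

Starting state is 3, so the absorption probability is a_3 = 161/937.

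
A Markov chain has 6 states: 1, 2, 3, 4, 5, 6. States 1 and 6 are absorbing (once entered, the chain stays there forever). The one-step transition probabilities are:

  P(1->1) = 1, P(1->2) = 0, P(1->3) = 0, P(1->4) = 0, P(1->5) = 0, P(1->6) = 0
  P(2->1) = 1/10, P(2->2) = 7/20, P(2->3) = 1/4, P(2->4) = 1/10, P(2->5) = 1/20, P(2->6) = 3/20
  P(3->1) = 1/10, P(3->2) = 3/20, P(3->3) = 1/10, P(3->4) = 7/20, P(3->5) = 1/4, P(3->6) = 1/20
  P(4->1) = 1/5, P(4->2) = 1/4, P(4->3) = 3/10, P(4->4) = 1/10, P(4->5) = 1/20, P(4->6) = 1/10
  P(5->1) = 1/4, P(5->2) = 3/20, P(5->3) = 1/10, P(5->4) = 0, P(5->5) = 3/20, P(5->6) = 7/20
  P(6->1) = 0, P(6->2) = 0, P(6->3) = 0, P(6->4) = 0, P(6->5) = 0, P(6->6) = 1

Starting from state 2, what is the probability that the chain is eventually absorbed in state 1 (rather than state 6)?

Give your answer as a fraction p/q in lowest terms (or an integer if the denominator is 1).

Answer: 21867/45884

Derivation:
Let a_i = P(absorbed in 1 | start in state i).
Boundary conditions: a_1 = 1, a_6 = 0.
For each transient state i, a_i = sum_j P(i->j) * a_j:
  a_2 = 1/10*a_1 + 7/20*a_2 + 1/4*a_3 + 1/10*a_4 + 1/20*a_5 + 3/20*a_6
  a_3 = 1/10*a_1 + 3/20*a_2 + 1/10*a_3 + 7/20*a_4 + 1/4*a_5 + 1/20*a_6
  a_4 = 1/5*a_1 + 1/4*a_2 + 3/10*a_3 + 1/10*a_4 + 1/20*a_5 + 1/10*a_6
  a_5 = 1/4*a_1 + 3/20*a_2 + 1/10*a_3 + 0*a_4 + 3/20*a_5 + 7/20*a_6

Substituting a_1 = 1 and a_6 = 0, rearrange to (I - Q) a = r where r[i] = P(i -> 1):
  [13/20, -1/4, -1/10, -1/20] . (a_2, a_3, a_4, a_5) = 1/10
  [-3/20, 9/10, -7/20, -1/4] . (a_2, a_3, a_4, a_5) = 1/10
  [-1/4, -3/10, 9/10, -1/20] . (a_2, a_3, a_4, a_5) = 1/5
  [-3/20, -1/10, 0, 17/20] . (a_2, a_3, a_4, a_5) = 1/4

Solving yields:
  a_2 = 21867/45884
  a_3 = 12133/22942
  a_4 = 12741/22942
  a_5 = 20209/45884

Starting state is 2, so the absorption probability is a_2 = 21867/45884.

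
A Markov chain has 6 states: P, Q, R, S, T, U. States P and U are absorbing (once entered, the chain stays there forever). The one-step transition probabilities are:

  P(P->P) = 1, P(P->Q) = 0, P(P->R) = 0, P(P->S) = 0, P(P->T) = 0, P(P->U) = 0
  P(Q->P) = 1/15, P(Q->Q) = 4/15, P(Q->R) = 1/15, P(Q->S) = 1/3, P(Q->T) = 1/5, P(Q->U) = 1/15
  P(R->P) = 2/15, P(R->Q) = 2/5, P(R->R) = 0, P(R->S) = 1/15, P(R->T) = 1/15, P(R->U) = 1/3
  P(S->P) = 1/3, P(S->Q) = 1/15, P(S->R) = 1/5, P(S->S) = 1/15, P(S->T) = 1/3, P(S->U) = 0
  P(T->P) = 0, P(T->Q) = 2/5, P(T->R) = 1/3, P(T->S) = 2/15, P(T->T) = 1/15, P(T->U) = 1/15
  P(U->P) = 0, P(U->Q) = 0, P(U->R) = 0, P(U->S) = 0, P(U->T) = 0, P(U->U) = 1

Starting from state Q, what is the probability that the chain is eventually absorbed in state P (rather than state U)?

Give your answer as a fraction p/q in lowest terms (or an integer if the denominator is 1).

Let a_i = P(absorbed in P | start in state i).
Boundary conditions: a_P = 1, a_U = 0.
For each transient state i, a_i = sum_j P(i->j) * a_j:
  a_Q = 1/15*a_P + 4/15*a_Q + 1/15*a_R + 1/3*a_S + 1/5*a_T + 1/15*a_U
  a_R = 2/15*a_P + 2/5*a_Q + 0*a_R + 1/15*a_S + 1/15*a_T + 1/3*a_U
  a_S = 1/3*a_P + 1/15*a_Q + 1/5*a_R + 1/15*a_S + 1/3*a_T + 0*a_U
  a_T = 0*a_P + 2/5*a_Q + 1/3*a_R + 2/15*a_S + 1/15*a_T + 1/15*a_U

Substituting a_P = 1 and a_U = 0, rearrange to (I - Q) a = r where r[i] = P(i -> P):
  [11/15, -1/15, -1/3, -1/5] . (a_Q, a_R, a_S, a_T) = 1/15
  [-2/5, 1, -1/15, -1/15] . (a_Q, a_R, a_S, a_T) = 2/15
  [-1/15, -1/5, 14/15, -1/3] . (a_Q, a_R, a_S, a_T) = 1/3
  [-2/5, -1/3, -2/15, 14/15] . (a_Q, a_R, a_S, a_T) = 0

Solving yields:
  a_Q = 9875/17297
  a_R = 1086/2471
  a_S = 11584/17297
  a_T = 8602/17297

Starting state is Q, so the absorption probability is a_Q = 9875/17297.

Answer: 9875/17297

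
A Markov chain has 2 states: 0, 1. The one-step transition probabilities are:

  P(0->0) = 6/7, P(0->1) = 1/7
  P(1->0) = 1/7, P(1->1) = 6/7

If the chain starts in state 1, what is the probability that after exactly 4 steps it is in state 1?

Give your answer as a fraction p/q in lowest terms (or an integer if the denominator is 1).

Answer: 1513/2401

Derivation:
Computing P^4 by repeated multiplication:
P^1 =
  0: [6/7, 1/7]
  1: [1/7, 6/7]
P^2 =
  0: [37/49, 12/49]
  1: [12/49, 37/49]
P^3 =
  0: [234/343, 109/343]
  1: [109/343, 234/343]
P^4 =
  0: [1513/2401, 888/2401]
  1: [888/2401, 1513/2401]

(P^4)[1 -> 1] = 1513/2401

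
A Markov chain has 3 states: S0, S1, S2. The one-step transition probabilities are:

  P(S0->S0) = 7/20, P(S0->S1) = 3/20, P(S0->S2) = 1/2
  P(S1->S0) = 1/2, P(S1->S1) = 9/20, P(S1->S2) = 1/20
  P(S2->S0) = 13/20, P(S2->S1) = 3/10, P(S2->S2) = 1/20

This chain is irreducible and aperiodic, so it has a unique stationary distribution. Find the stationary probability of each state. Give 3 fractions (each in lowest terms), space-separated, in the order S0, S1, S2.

Answer: 203/433 117/433 113/433

Derivation:
The stationary distribution satisfies pi = pi * P, i.e.:
  pi_S0 = 7/20*pi_S0 + 1/2*pi_S1 + 13/20*pi_S2
  pi_S1 = 3/20*pi_S0 + 9/20*pi_S1 + 3/10*pi_S2
  pi_S2 = 1/2*pi_S0 + 1/20*pi_S1 + 1/20*pi_S2
with normalization: pi_S0 + pi_S1 + pi_S2 = 1.

Using the first 2 balance equations plus normalization, the linear system A*pi = b is:
  [-13/20, 1/2, 13/20] . pi = 0
  [3/20, -11/20, 3/10] . pi = 0
  [1, 1, 1] . pi = 1

Solving yields:
  pi_S0 = 203/433
  pi_S1 = 117/433
  pi_S2 = 113/433

Verification (pi * P):
  203/433*7/20 + 117/433*1/2 + 113/433*13/20 = 203/433 = pi_S0  (ok)
  203/433*3/20 + 117/433*9/20 + 113/433*3/10 = 117/433 = pi_S1  (ok)
  203/433*1/2 + 117/433*1/20 + 113/433*1/20 = 113/433 = pi_S2  (ok)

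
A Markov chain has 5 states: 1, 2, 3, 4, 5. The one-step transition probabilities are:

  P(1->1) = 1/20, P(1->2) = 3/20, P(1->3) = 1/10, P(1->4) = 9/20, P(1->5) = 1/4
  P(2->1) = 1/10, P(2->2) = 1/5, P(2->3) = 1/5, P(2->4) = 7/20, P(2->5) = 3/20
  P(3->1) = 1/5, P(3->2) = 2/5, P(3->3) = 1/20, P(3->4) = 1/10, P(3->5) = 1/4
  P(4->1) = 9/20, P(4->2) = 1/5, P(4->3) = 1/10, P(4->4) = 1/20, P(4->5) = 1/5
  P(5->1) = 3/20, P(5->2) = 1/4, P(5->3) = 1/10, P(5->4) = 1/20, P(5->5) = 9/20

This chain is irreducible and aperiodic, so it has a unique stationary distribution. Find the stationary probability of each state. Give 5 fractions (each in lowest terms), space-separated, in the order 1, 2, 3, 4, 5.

The stationary distribution satisfies pi = pi * P, i.e.:
  pi_1 = 1/20*pi_1 + 1/10*pi_2 + 1/5*pi_3 + 9/20*pi_4 + 3/20*pi_5
  pi_2 = 3/20*pi_1 + 1/5*pi_2 + 2/5*pi_3 + 1/5*pi_4 + 1/4*pi_5
  pi_3 = 1/10*pi_1 + 1/5*pi_2 + 1/20*pi_3 + 1/10*pi_4 + 1/10*pi_5
  pi_4 = 9/20*pi_1 + 7/20*pi_2 + 1/10*pi_3 + 1/20*pi_4 + 1/20*pi_5
  pi_5 = 1/4*pi_1 + 3/20*pi_2 + 1/4*pi_3 + 1/5*pi_4 + 9/20*pi_5
with normalization: pi_1 + pi_2 + pi_3 + pi_4 + pi_5 = 1.

Using the first 4 balance equations plus normalization, the linear system A*pi = b is:
  [-19/20, 1/10, 1/5, 9/20, 3/20] . pi = 0
  [3/20, -4/5, 2/5, 1/5, 1/4] . pi = 0
  [1/10, 1/5, -19/20, 1/10, 1/10] . pi = 0
  [9/20, 7/20, 1/10, -19/20, 1/20] . pi = 0
  [1, 1, 1, 1, 1] . pi = 1

Solving yields:
  pi_1 = 6451/34792
  pi_2 = 3961/17396
  pi_3 = 1017/8698
  pi_4 = 1725/8698
  pi_5 = 9451/34792

Verification (pi * P):
  6451/34792*1/20 + 3961/17396*1/10 + 1017/8698*1/5 + 1725/8698*9/20 + 9451/34792*3/20 = 6451/34792 = pi_1  (ok)
  6451/34792*3/20 + 3961/17396*1/5 + 1017/8698*2/5 + 1725/8698*1/5 + 9451/34792*1/4 = 3961/17396 = pi_2  (ok)
  6451/34792*1/10 + 3961/17396*1/5 + 1017/8698*1/20 + 1725/8698*1/10 + 9451/34792*1/10 = 1017/8698 = pi_3  (ok)
  6451/34792*9/20 + 3961/17396*7/20 + 1017/8698*1/10 + 1725/8698*1/20 + 9451/34792*1/20 = 1725/8698 = pi_4  (ok)
  6451/34792*1/4 + 3961/17396*3/20 + 1017/8698*1/4 + 1725/8698*1/5 + 9451/34792*9/20 = 9451/34792 = pi_5  (ok)

Answer: 6451/34792 3961/17396 1017/8698 1725/8698 9451/34792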